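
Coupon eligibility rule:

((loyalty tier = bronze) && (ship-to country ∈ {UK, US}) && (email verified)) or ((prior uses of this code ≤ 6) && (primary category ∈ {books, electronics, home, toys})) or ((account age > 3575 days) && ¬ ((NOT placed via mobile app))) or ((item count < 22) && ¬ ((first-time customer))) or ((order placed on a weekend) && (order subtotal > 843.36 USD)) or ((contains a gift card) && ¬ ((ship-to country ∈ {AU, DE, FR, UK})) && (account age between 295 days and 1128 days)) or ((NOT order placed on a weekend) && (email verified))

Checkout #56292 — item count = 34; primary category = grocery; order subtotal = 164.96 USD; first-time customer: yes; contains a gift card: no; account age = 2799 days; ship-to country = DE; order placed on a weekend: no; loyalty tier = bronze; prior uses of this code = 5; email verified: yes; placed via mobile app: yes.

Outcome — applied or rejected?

Atomic conditions:
  loyalty tier = bronze: bronze == bronze is true
  ship-to country ∈ {UK, US}: DE is not in the set → false
  email verified: yes → true
  prior uses of this code ≤ 6: 5 ≤ 6 is true
  primary category ∈ {books, electronics, home, toys}: grocery is not in the set → false
  account age > 3575 days: 2799 > 3575 is false
  NOT placed via mobile app: yes → false
  item count < 22: 34 < 22 is false
  first-time customer: yes → true
  order placed on a weekend: no → false
  order subtotal > 843.36 USD: 164.96 > 843.36 is false
  contains a gift card: no → false
  ship-to country ∈ {AU, DE, FR, UK}: DE is in the set → true
  account age between 295 days and 1128 days: 2799 in [295, 1128] is false
  NOT order placed on a weekend: no → true
Combine:
[1] true AND false AND true = false
[2] true AND false = false
[3.2] NOT false = true
[3] false AND true = false
[4.2] NOT true = false
[4] false AND false = false
[5] false AND false = false
[6.2] NOT true = false
[6] false AND false AND false = false
[7] true AND true = true
[root] false OR false OR false OR false OR false OR false OR true = true
Overall: true → applied

Applied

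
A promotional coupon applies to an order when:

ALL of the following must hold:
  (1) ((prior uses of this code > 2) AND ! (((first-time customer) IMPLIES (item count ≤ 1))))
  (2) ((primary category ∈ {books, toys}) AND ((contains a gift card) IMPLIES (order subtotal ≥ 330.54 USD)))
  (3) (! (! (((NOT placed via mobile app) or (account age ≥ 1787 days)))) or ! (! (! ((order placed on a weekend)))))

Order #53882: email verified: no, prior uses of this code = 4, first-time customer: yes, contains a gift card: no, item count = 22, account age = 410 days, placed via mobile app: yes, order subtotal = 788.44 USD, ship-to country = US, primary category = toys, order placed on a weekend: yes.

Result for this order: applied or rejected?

Rejected

Atomic conditions:
  prior uses of this code > 2: 4 > 2 is true
  first-time customer: yes → true
  item count ≤ 1: 22 ≤ 1 is false
  primary category ∈ {books, toys}: toys is in the set → true
  contains a gift card: no → false
  order subtotal ≥ 330.54 USD: 788.44 ≥ 330.54 is true
  NOT placed via mobile app: yes → false
  account age ≥ 1787 days: 410 ≥ 1787 is false
  order placed on a weekend: yes → true
Combine:
[1.2.1] true → false = false
[1.2] NOT false = true
[1] true AND true = true
[2.2] false → true (antecedent false ⇒ implication holds) = true
[2] true AND true = true
[3.1.1.1] false OR false = false
[3.1.1] NOT false = true
[3.1] NOT true = false
[3.2.1.1] NOT true = false
[3.2.1] NOT false = true
[3.2] NOT true = false
[3] false OR false = false
[root] true AND true AND false = false
Overall: false → rejected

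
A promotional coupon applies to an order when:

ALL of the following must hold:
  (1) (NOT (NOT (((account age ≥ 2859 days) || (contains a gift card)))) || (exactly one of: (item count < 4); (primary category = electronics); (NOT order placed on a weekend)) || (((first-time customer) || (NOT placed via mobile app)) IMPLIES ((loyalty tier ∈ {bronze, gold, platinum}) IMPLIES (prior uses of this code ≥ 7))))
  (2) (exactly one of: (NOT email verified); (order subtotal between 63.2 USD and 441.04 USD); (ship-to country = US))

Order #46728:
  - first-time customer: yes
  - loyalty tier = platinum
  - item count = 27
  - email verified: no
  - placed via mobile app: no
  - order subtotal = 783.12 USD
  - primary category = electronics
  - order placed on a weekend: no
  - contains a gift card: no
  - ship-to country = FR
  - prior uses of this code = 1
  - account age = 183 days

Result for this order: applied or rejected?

Atomic conditions:
  account age ≥ 2859 days: 183 ≥ 2859 is false
  contains a gift card: no → false
  item count < 4: 27 < 4 is false
  primary category = electronics: electronics == electronics is true
  NOT order placed on a weekend: no → true
  first-time customer: yes → true
  NOT placed via mobile app: no → true
  loyalty tier ∈ {bronze, gold, platinum}: platinum is in the set → true
  prior uses of this code ≥ 7: 1 ≥ 7 is false
  NOT email verified: no → true
  order subtotal between 63.2 USD and 441.04 USD: 783.12 in [63.2, 441.04] is false
  ship-to country = US: FR == US is false
Combine:
[1.1.1.1] false OR false = false
[1.1.1] NOT false = true
[1.1] NOT true = false
[1.2] exactly-one(false, true, true) = false
[1.3.1] true OR true = true
[1.3.2] true → false = false
[1.3] true → false = false
[1] false OR false OR false = false
[2] exactly-one(true, false, false) = true
[root] false AND true = false
Overall: false → rejected

Rejected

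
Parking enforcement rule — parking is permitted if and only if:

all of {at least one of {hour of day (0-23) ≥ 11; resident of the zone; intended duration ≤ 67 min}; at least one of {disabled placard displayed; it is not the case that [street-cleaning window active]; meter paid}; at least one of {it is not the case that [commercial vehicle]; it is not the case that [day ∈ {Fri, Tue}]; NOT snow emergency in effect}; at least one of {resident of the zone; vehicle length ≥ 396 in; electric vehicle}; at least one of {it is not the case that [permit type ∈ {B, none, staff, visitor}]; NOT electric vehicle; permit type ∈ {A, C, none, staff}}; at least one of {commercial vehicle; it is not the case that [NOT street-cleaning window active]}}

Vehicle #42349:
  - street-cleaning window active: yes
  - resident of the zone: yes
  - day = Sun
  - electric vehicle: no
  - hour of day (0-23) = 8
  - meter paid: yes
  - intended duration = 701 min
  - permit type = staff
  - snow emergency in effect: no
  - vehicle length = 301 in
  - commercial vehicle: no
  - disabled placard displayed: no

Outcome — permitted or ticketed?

Permitted

Atomic conditions:
  hour of day (0-23) ≥ 11: 8 ≥ 11 is false
  resident of the zone: yes → true
  intended duration ≤ 67 min: 701 ≤ 67 is false
  disabled placard displayed: no → false
  street-cleaning window active: yes → true
  meter paid: yes → true
  commercial vehicle: no → false
  day ∈ {Fri, Tue}: Sun is not in the set → false
  NOT snow emergency in effect: no → true
  vehicle length ≥ 396 in: 301 ≥ 396 is false
  electric vehicle: no → false
  permit type ∈ {B, none, staff, visitor}: staff is in the set → true
  NOT electric vehicle: no → true
  permit type ∈ {A, C, none, staff}: staff is in the set → true
  NOT street-cleaning window active: yes → false
Combine:
[1] false OR true OR false = true
[2.2] NOT true = false
[2] false OR false OR true = true
[3.1] NOT false = true
[3.2] NOT false = true
[3] true OR true OR true = true
[4] true OR false OR false = true
[5.1] NOT true = false
[5] false OR true OR true = true
[6.2] NOT false = true
[6] false OR true = true
[root] true AND true AND true AND true AND true AND true = true
Overall: true → permitted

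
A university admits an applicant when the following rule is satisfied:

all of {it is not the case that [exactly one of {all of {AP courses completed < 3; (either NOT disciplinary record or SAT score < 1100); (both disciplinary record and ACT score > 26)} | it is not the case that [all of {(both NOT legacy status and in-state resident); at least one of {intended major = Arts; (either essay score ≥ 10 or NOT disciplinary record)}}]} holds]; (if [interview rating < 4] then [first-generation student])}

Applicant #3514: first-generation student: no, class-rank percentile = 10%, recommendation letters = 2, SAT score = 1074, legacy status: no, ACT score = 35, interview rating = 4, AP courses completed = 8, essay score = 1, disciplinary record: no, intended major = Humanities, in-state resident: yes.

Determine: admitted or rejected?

Atomic conditions:
  AP courses completed < 3: 8 < 3 is false
  NOT disciplinary record: no → true
  SAT score < 1100: 1074 < 1100 is true
  disciplinary record: no → false
  ACT score > 26: 35 > 26 is true
  NOT legacy status: no → true
  in-state resident: yes → true
  intended major = Arts: Humanities == Arts is false
  essay score ≥ 10: 1 ≥ 10 is false
  interview rating < 4: 4 < 4 is false
  first-generation student: no → false
Combine:
[1.1.1.2] true OR true = true
[1.1.1.3] false AND true = false
[1.1.1] false AND true AND false = false
[1.1.2.1.1] true AND true = true
[1.1.2.1.2.2] false OR true = true
[1.1.2.1.2] false OR true = true
[1.1.2.1] true AND true = true
[1.1.2] NOT true = false
[1.1] exactly-one(false, false) = false
[1] NOT false = true
[2] false → false (antecedent false ⇒ implication holds) = true
[root] true AND true = true
Overall: true → admitted

Admitted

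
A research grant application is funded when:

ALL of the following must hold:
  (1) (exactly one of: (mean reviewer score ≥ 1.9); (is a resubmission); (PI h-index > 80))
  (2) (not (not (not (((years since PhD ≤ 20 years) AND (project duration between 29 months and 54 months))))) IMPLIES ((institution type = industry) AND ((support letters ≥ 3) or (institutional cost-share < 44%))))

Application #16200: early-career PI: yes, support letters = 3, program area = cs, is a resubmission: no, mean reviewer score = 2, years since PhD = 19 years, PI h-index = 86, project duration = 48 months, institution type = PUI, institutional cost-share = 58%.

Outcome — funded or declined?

Atomic conditions:
  mean reviewer score ≥ 1.9: 2 ≥ 1.9 is true
  is a resubmission: no → false
  PI h-index > 80: 86 > 80 is true
  years since PhD ≤ 20 years: 19 ≤ 20 is true
  project duration between 29 months and 54 months: 48 in [29, 54] is true
  institution type = industry: PUI == industry is false
  support letters ≥ 3: 3 ≥ 3 is true
  institutional cost-share < 44%: 58 < 44 is false
Combine:
[1] exactly-one(true, false, true) = false
[2.1.1.1.1] true AND true = true
[2.1.1.1] NOT true = false
[2.1.1] NOT false = true
[2.1] NOT true = false
[2.2.2] true OR false = true
[2.2] false AND true = false
[2] false → false (antecedent false ⇒ implication holds) = true
[root] false AND true = false
Overall: false → declined

Declined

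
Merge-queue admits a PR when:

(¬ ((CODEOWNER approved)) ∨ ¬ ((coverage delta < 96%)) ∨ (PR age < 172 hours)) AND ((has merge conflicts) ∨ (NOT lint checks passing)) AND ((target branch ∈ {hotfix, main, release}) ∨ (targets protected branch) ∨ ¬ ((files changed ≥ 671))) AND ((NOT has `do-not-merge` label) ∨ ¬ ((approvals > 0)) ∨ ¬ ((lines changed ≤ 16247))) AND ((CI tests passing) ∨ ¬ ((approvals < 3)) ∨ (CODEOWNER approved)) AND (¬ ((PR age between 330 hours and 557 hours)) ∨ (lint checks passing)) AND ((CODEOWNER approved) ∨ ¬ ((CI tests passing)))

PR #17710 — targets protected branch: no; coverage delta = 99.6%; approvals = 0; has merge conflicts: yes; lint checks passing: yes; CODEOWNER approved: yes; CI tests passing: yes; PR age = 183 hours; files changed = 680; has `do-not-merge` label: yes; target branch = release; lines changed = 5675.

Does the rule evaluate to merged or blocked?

Merged

Atomic conditions:
  CODEOWNER approved: yes → true
  coverage delta < 96%: 99.6 < 96 is false
  PR age < 172 hours: 183 < 172 is false
  has merge conflicts: yes → true
  NOT lint checks passing: yes → false
  target branch ∈ {hotfix, main, release}: release is in the set → true
  targets protected branch: no → false
  files changed ≥ 671: 680 ≥ 671 is true
  NOT has `do-not-merge` label: yes → false
  approvals > 0: 0 > 0 is false
  lines changed ≤ 16247: 5675 ≤ 16247 is true
  CI tests passing: yes → true
  approvals < 3: 0 < 3 is true
  PR age between 330 hours and 557 hours: 183 in [330, 557] is false
  lint checks passing: yes → true
Combine:
[1.1] NOT true = false
[1.2] NOT false = true
[1] false OR true OR false = true
[2] true OR false = true
[3.3] NOT true = false
[3] true OR false OR false = true
[4.2] NOT false = true
[4.3] NOT true = false
[4] false OR true OR false = true
[5.2] NOT true = false
[5] true OR false OR true = true
[6.1] NOT false = true
[6] true OR true = true
[7.2] NOT true = false
[7] true OR false = true
[root] true AND true AND true AND true AND true AND true AND true = true
Overall: true → merged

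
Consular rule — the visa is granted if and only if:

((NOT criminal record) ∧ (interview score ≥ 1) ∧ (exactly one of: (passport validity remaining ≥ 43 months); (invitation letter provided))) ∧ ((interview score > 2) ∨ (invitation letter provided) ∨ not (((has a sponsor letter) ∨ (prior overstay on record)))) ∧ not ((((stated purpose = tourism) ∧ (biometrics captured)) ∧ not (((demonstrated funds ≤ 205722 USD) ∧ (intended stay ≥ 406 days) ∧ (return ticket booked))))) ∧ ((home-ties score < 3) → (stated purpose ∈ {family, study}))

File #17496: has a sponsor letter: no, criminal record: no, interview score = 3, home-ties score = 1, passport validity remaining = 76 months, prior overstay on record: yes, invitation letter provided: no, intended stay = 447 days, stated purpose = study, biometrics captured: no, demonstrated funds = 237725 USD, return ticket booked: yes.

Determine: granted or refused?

Atomic conditions:
  NOT criminal record: no → true
  interview score ≥ 1: 3 ≥ 1 is true
  passport validity remaining ≥ 43 months: 76 ≥ 43 is true
  invitation letter provided: no → false
  interview score > 2: 3 > 2 is true
  has a sponsor letter: no → false
  prior overstay on record: yes → true
  stated purpose = tourism: study == tourism is false
  biometrics captured: no → false
  demonstrated funds ≤ 205722 USD: 237725 ≤ 205722 is false
  intended stay ≥ 406 days: 447 ≥ 406 is true
  return ticket booked: yes → true
  home-ties score < 3: 1 < 3 is true
  stated purpose ∈ {family, study}: study is in the set → true
Combine:
[1.3] exactly-one(true, false) = true
[1] true AND true AND true = true
[2.3.1] false OR true = true
[2.3] NOT true = false
[2] true OR false OR false = true
[3.1.1] false AND false = false
[3.1.2.1] false AND true AND true = false
[3.1.2] NOT false = true
[3.1] false AND true = false
[3] NOT false = true
[4] true → true = true
[root] true AND true AND true AND true = true
Overall: true → granted

Granted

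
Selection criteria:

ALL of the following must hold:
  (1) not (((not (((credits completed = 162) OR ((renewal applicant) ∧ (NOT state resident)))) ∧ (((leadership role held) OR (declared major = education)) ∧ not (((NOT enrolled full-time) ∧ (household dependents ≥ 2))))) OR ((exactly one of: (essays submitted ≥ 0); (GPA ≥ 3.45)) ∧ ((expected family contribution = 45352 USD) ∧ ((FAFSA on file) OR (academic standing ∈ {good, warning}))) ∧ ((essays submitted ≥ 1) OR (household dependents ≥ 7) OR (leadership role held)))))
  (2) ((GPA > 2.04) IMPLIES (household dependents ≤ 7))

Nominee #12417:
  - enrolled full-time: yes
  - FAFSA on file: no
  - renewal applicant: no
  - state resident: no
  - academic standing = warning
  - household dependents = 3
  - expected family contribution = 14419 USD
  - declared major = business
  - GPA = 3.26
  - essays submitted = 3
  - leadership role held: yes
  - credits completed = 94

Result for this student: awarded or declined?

Atomic conditions:
  credits completed = 162: 94 == 162 is false
  renewal applicant: no → false
  NOT state resident: no → true
  leadership role held: yes → true
  declared major = education: business == education is false
  NOT enrolled full-time: yes → false
  household dependents ≥ 2: 3 ≥ 2 is true
  essays submitted ≥ 0: 3 ≥ 0 is true
  GPA ≥ 3.45: 3.26 ≥ 3.45 is false
  expected family contribution = 45352 USD: 14419 == 45352 is false
  FAFSA on file: no → false
  academic standing ∈ {good, warning}: warning is in the set → true
  essays submitted ≥ 1: 3 ≥ 1 is true
  household dependents ≥ 7: 3 ≥ 7 is false
  GPA > 2.04: 3.26 > 2.04 is true
  household dependents ≤ 7: 3 ≤ 7 is true
Combine:
[1.1.1.1.1.2] false AND true = false
[1.1.1.1.1] false OR false = false
[1.1.1.1] NOT false = true
[1.1.1.2.1] true OR false = true
[1.1.1.2.2.1] false AND true = false
[1.1.1.2.2] NOT false = true
[1.1.1.2] true AND true = true
[1.1.1] true AND true = true
[1.1.2.1] exactly-one(true, false) = true
[1.1.2.2.2] false OR true = true
[1.1.2.2] false AND true = false
[1.1.2.3] true OR false OR true = true
[1.1.2] true AND false AND true = false
[1.1] true OR false = true
[1] NOT true = false
[2] true → true = true
[root] false AND true = false
Overall: false → declined

Declined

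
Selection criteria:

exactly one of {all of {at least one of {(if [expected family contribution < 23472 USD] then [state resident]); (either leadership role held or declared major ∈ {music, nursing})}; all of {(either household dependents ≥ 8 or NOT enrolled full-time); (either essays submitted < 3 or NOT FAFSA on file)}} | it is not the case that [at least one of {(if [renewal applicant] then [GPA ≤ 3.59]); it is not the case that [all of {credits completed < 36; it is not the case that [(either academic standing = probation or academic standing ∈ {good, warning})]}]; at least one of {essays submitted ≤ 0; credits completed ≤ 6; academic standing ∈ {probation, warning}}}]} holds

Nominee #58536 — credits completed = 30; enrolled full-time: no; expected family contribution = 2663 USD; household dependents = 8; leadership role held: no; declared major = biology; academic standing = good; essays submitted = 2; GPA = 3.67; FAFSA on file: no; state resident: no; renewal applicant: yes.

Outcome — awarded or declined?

Atomic conditions:
  expected family contribution < 23472 USD: 2663 < 23472 is true
  state resident: no → false
  leadership role held: no → false
  declared major ∈ {music, nursing}: biology is not in the set → false
  household dependents ≥ 8: 8 ≥ 8 is true
  NOT enrolled full-time: no → true
  essays submitted < 3: 2 < 3 is true
  NOT FAFSA on file: no → true
  renewal applicant: yes → true
  GPA ≤ 3.59: 3.67 ≤ 3.59 is false
  credits completed < 36: 30 < 36 is true
  academic standing = probation: good == probation is false
  academic standing ∈ {good, warning}: good is in the set → true
  essays submitted ≤ 0: 2 ≤ 0 is false
  credits completed ≤ 6: 30 ≤ 6 is false
  academic standing ∈ {probation, warning}: good is not in the set → false
Combine:
[1.1.1] true → false = false
[1.1.2] false OR false = false
[1.1] false OR false = false
[1.2.1] true OR true = true
[1.2.2] true OR true = true
[1.2] true AND true = true
[1] false AND true = false
[2.1.1] true → false = false
[2.1.2.1.2.1] false OR true = true
[2.1.2.1.2] NOT true = false
[2.1.2.1] true AND false = false
[2.1.2] NOT false = true
[2.1.3] false OR false OR false = false
[2.1] false OR true OR false = true
[2] NOT true = false
[root] exactly-one(false, false) = false
Overall: false → declined

Declined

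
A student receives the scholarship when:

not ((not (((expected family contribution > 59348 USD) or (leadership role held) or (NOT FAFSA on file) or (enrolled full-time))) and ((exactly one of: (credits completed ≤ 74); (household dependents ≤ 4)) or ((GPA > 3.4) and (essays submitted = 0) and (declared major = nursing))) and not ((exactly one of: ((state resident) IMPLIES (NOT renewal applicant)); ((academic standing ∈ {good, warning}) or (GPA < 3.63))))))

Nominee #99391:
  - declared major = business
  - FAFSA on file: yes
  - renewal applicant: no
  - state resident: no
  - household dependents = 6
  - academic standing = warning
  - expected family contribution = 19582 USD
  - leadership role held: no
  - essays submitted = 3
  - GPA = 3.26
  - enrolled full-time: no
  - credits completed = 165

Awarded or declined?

Awarded

Atomic conditions:
  expected family contribution > 59348 USD: 19582 > 59348 is false
  leadership role held: no → false
  NOT FAFSA on file: yes → false
  enrolled full-time: no → false
  credits completed ≤ 74: 165 ≤ 74 is false
  household dependents ≤ 4: 6 ≤ 4 is false
  GPA > 3.4: 3.26 > 3.4 is false
  essays submitted = 0: 3 == 0 is false
  declared major = nursing: business == nursing is false
  state resident: no → false
  NOT renewal applicant: no → true
  academic standing ∈ {good, warning}: warning is in the set → true
  GPA < 3.63: 3.26 < 3.63 is true
Combine:
[1.1.1] false OR false OR false OR false = false
[1.1] NOT false = true
[1.2.1] exactly-one(false, false) = false
[1.2.2] false AND false AND false = false
[1.2] false OR false = false
[1.3.1.1] false → true (antecedent false ⇒ implication holds) = true
[1.3.1.2] true OR true = true
[1.3.1] exactly-one(true, true) = false
[1.3] NOT false = true
[1] true AND false AND true = false
[root] NOT false = true
Overall: true → awarded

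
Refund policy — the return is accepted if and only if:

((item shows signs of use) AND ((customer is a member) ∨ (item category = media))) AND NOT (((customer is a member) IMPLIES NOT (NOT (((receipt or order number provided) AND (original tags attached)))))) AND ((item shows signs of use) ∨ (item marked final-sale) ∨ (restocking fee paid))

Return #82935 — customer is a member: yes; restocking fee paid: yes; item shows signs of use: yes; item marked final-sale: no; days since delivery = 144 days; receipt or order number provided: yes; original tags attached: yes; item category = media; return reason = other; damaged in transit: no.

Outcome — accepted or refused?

Atomic conditions:
  item shows signs of use: yes → true
  customer is a member: yes → true
  item category = media: media == media is true
  receipt or order number provided: yes → true
  original tags attached: yes → true
  item marked final-sale: no → false
  restocking fee paid: yes → true
Combine:
[1.2] true OR true = true
[1] true AND true = true
[2.1.2.1.1] true AND true = true
[2.1.2.1] NOT true = false
[2.1.2] NOT false = true
[2.1] true → true = true
[2] NOT true = false
[3] true OR false OR true = true
[root] true AND false AND true = false
Overall: false → refused

Refused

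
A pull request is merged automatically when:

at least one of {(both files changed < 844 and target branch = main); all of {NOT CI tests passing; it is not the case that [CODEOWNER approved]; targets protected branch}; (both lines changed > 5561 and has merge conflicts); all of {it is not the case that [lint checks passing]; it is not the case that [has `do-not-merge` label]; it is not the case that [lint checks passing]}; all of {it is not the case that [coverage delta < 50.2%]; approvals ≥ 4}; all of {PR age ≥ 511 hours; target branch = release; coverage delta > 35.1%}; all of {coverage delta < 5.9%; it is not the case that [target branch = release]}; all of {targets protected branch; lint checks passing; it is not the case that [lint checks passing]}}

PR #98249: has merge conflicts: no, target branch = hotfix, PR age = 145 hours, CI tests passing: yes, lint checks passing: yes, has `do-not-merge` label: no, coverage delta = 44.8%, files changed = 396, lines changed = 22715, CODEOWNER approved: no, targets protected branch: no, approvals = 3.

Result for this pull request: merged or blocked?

Blocked

Atomic conditions:
  files changed < 844: 396 < 844 is true
  target branch = main: hotfix == main is false
  NOT CI tests passing: yes → false
  CODEOWNER approved: no → false
  targets protected branch: no → false
  lines changed > 5561: 22715 > 5561 is true
  has merge conflicts: no → false
  lint checks passing: yes → true
  has `do-not-merge` label: no → false
  coverage delta < 50.2%: 44.8 < 50.2 is true
  approvals ≥ 4: 3 ≥ 4 is false
  PR age ≥ 511 hours: 145 ≥ 511 is false
  target branch = release: hotfix == release is false
  coverage delta > 35.1%: 44.8 > 35.1 is true
  coverage delta < 5.9%: 44.8 < 5.9 is false
Combine:
[1] true AND false = false
[2.2] NOT false = true
[2] false AND true AND false = false
[3] true AND false = false
[4.1] NOT true = false
[4.2] NOT false = true
[4.3] NOT true = false
[4] false AND true AND false = false
[5.1] NOT true = false
[5] false AND false = false
[6] false AND false AND true = false
[7.2] NOT false = true
[7] false AND true = false
[8.3] NOT true = false
[8] false AND true AND false = false
[root] false OR false OR false OR false OR false OR false OR false OR false = false
Overall: false → blocked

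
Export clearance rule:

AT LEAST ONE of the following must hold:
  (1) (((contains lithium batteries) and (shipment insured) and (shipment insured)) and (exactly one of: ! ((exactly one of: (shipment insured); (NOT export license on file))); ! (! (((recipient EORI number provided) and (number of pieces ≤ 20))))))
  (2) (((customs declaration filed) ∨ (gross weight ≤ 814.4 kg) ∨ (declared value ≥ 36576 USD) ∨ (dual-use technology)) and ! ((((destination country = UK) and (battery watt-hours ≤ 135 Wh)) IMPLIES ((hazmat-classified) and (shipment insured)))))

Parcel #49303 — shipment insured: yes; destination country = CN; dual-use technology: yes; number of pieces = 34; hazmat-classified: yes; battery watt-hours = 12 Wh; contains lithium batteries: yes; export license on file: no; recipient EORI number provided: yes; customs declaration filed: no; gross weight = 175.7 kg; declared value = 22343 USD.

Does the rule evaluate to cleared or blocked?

Atomic conditions:
  contains lithium batteries: yes → true
  shipment insured: yes → true
  NOT export license on file: no → true
  recipient EORI number provided: yes → true
  number of pieces ≤ 20: 34 ≤ 20 is false
  customs declaration filed: no → false
  gross weight ≤ 814.4 kg: 175.7 ≤ 814.4 is true
  declared value ≥ 36576 USD: 22343 ≥ 36576 is false
  dual-use technology: yes → true
  destination country = UK: CN == UK is false
  battery watt-hours ≤ 135 Wh: 12 ≤ 135 is true
  hazmat-classified: yes → true
Combine:
[1.1] true AND true AND true = true
[1.2.1.1] exactly-one(true, true) = false
[1.2.1] NOT false = true
[1.2.2.1.1] true AND false = false
[1.2.2.1] NOT false = true
[1.2.2] NOT true = false
[1.2] exactly-one(true, false) = true
[1] true AND true = true
[2.1] false OR true OR false OR true = true
[2.2.1.1] false AND true = false
[2.2.1.2] true AND true = true
[2.2.1] false → true (antecedent false ⇒ implication holds) = true
[2.2] NOT true = false
[2] true AND false = false
[root] true OR false = true
Overall: true → cleared

Cleared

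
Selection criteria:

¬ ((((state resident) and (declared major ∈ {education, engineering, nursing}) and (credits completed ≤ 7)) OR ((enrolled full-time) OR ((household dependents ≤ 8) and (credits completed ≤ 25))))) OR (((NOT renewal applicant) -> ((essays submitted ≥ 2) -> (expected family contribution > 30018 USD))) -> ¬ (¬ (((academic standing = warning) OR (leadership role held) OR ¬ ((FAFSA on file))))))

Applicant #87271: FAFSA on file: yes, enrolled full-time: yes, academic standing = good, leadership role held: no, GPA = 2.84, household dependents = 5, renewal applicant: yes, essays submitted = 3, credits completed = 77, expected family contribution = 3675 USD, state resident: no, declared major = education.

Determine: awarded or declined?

Declined

Atomic conditions:
  state resident: no → false
  declared major ∈ {education, engineering, nursing}: education is in the set → true
  credits completed ≤ 7: 77 ≤ 7 is false
  enrolled full-time: yes → true
  household dependents ≤ 8: 5 ≤ 8 is true
  credits completed ≤ 25: 77 ≤ 25 is false
  NOT renewal applicant: yes → false
  essays submitted ≥ 2: 3 ≥ 2 is true
  expected family contribution > 30018 USD: 3675 > 30018 is false
  academic standing = warning: good == warning is false
  leadership role held: no → false
  FAFSA on file: yes → true
Combine:
[1.1.1] false AND true AND false = false
[1.1.2.2] true AND false = false
[1.1.2] true OR false = true
[1.1] false OR true = true
[1] NOT true = false
[2.1.2] true → false = false
[2.1] false → false (antecedent false ⇒ implication holds) = true
[2.2.1.1.3] NOT true = false
[2.2.1.1] false OR false OR false = false
[2.2.1] NOT false = true
[2.2] NOT true = false
[2] true → false = false
[root] false OR false = false
Overall: false → declined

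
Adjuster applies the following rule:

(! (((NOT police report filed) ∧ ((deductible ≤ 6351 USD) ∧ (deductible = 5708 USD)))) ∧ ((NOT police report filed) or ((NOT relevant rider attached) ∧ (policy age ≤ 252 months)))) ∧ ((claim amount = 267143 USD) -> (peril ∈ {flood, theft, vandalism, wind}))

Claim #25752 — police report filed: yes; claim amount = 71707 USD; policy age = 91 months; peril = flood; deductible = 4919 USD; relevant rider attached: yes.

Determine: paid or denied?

Atomic conditions:
  NOT police report filed: yes → false
  deductible ≤ 6351 USD: 4919 ≤ 6351 is true
  deductible = 5708 USD: 4919 == 5708 is false
  NOT relevant rider attached: yes → false
  policy age ≤ 252 months: 91 ≤ 252 is true
  claim amount = 267143 USD: 71707 == 267143 is false
  peril ∈ {flood, theft, vandalism, wind}: flood is in the set → true
Combine:
[1.1.1.2] true AND false = false
[1.1.1] false AND false = false
[1.1] NOT false = true
[1.2.2] false AND true = false
[1.2] false OR false = false
[1] true AND false = false
[2] false → true (antecedent false ⇒ implication holds) = true
[root] false AND true = false
Overall: false → denied

Denied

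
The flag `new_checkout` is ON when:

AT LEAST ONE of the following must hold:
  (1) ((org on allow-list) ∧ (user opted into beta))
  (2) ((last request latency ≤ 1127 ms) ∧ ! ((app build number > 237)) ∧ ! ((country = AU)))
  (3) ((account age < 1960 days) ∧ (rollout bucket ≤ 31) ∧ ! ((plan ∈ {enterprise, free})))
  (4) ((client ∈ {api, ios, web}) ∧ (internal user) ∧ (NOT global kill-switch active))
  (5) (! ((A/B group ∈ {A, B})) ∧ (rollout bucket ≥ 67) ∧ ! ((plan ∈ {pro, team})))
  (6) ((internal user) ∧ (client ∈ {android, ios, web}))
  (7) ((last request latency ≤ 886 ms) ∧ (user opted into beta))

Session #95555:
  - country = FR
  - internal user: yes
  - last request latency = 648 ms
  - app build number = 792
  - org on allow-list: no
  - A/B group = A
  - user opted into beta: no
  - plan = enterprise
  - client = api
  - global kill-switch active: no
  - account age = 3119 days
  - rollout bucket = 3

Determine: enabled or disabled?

Atomic conditions:
  org on allow-list: no → false
  user opted into beta: no → false
  last request latency ≤ 1127 ms: 648 ≤ 1127 is true
  app build number > 237: 792 > 237 is true
  country = AU: FR == AU is false
  account age < 1960 days: 3119 < 1960 is false
  rollout bucket ≤ 31: 3 ≤ 31 is true
  plan ∈ {enterprise, free}: enterprise is in the set → true
  client ∈ {api, ios, web}: api is in the set → true
  internal user: yes → true
  NOT global kill-switch active: no → true
  A/B group ∈ {A, B}: A is in the set → true
  rollout bucket ≥ 67: 3 ≥ 67 is false
  plan ∈ {pro, team}: enterprise is not in the set → false
  client ∈ {android, ios, web}: api is not in the set → false
  last request latency ≤ 886 ms: 648 ≤ 886 is true
Combine:
[1] false AND false = false
[2.2] NOT true = false
[2.3] NOT false = true
[2] true AND false AND true = false
[3.3] NOT true = false
[3] false AND true AND false = false
[4] true AND true AND true = true
[5.1] NOT true = false
[5.3] NOT false = true
[5] false AND false AND true = false
[6] true AND false = false
[7] true AND false = false
[root] false OR false OR false OR true OR false OR false OR false = true
Overall: true → enabled

Enabled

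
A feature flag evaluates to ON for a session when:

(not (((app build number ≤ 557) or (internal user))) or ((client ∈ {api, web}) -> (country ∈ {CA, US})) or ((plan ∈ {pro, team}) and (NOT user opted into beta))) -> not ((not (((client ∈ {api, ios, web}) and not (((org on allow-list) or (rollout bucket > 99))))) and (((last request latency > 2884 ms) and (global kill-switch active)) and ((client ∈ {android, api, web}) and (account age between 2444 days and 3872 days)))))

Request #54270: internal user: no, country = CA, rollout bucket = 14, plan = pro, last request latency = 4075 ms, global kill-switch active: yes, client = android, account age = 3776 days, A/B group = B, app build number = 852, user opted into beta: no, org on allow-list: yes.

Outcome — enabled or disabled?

Disabled

Atomic conditions:
  app build number ≤ 557: 852 ≤ 557 is false
  internal user: no → false
  client ∈ {api, web}: android is not in the set → false
  country ∈ {CA, US}: CA is in the set → true
  plan ∈ {pro, team}: pro is in the set → true
  NOT user opted into beta: no → true
  client ∈ {api, ios, web}: android is not in the set → false
  org on allow-list: yes → true
  rollout bucket > 99: 14 > 99 is false
  last request latency > 2884 ms: 4075 > 2884 is true
  global kill-switch active: yes → true
  client ∈ {android, api, web}: android is in the set → true
  account age between 2444 days and 3872 days: 3776 in [2444, 3872] is true
Combine:
[1.1.1] false OR false = false
[1.1] NOT false = true
[1.2] false → true (antecedent false ⇒ implication holds) = true
[1.3] true AND true = true
[1] true OR true OR true = true
[2.1.1.1.2.1] true OR false = true
[2.1.1.1.2] NOT true = false
[2.1.1.1] false AND false = false
[2.1.1] NOT false = true
[2.1.2.1] true AND true = true
[2.1.2.2] true AND true = true
[2.1.2] true AND true = true
[2.1] true AND true = true
[2] NOT true = false
[root] true → false = false
Overall: false → disabled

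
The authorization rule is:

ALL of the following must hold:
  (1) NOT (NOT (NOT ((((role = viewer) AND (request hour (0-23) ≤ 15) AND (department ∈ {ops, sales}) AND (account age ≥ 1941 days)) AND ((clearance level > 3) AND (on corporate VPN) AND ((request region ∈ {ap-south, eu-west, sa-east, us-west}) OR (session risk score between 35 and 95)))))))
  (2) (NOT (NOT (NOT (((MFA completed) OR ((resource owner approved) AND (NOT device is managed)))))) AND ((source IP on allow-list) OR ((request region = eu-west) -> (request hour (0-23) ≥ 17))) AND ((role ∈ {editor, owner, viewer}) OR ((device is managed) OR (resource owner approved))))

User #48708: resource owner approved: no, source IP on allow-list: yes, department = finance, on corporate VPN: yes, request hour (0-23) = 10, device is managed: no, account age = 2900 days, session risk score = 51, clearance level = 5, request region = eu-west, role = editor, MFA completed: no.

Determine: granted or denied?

Atomic conditions:
  role = viewer: editor == viewer is false
  request hour (0-23) ≤ 15: 10 ≤ 15 is true
  department ∈ {ops, sales}: finance is not in the set → false
  account age ≥ 1941 days: 2900 ≥ 1941 is true
  clearance level > 3: 5 > 3 is true
  on corporate VPN: yes → true
  request region ∈ {ap-south, eu-west, sa-east, us-west}: eu-west is in the set → true
  session risk score between 35 and 95: 51 in [35, 95] is true
  MFA completed: no → false
  resource owner approved: no → false
  NOT device is managed: no → true
  source IP on allow-list: yes → true
  request region = eu-west: eu-west == eu-west is true
  request hour (0-23) ≥ 17: 10 ≥ 17 is false
  role ∈ {editor, owner, viewer}: editor is in the set → true
  device is managed: no → false
Combine:
[1.1.1.1.1] false AND true AND false AND true = false
[1.1.1.1.2.3] true OR true = true
[1.1.1.1.2] true AND true AND true = true
[1.1.1.1] false AND true = false
[1.1.1] NOT false = true
[1.1] NOT true = false
[1] NOT false = true
[2.1.1.1.1.2] false AND true = false
[2.1.1.1.1] false OR false = false
[2.1.1.1] NOT false = true
[2.1.1] NOT true = false
[2.1] NOT false = true
[2.2.2] true → false = false
[2.2] true OR false = true
[2.3.2] false OR false = false
[2.3] true OR false = true
[2] true AND true AND true = true
[root] true AND true = true
Overall: true → granted

Granted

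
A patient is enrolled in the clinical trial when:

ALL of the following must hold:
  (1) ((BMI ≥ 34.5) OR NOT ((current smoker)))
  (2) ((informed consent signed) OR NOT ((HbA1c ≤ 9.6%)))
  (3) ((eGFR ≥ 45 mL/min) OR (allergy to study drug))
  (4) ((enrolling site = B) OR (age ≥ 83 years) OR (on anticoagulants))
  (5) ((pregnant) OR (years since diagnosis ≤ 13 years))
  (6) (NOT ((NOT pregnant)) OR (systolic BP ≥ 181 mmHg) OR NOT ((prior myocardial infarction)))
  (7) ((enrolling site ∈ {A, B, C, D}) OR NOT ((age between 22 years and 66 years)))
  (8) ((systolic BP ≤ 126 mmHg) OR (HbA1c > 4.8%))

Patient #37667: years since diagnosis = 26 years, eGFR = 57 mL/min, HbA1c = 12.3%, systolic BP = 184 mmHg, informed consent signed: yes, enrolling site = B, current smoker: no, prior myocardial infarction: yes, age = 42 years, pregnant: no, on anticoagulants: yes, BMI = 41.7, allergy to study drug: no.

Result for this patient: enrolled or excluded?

Excluded

Atomic conditions:
  BMI ≥ 34.5: 41.7 ≥ 34.5 is true
  current smoker: no → false
  informed consent signed: yes → true
  HbA1c ≤ 9.6%: 12.3 ≤ 9.6 is false
  eGFR ≥ 45 mL/min: 57 ≥ 45 is true
  allergy to study drug: no → false
  enrolling site = B: B == B is true
  age ≥ 83 years: 42 ≥ 83 is false
  on anticoagulants: yes → true
  pregnant: no → false
  years since diagnosis ≤ 13 years: 26 ≤ 13 is false
  NOT pregnant: no → true
  systolic BP ≥ 181 mmHg: 184 ≥ 181 is true
  prior myocardial infarction: yes → true
  enrolling site ∈ {A, B, C, D}: B is in the set → true
  age between 22 years and 66 years: 42 in [22, 66] is true
  systolic BP ≤ 126 mmHg: 184 ≤ 126 is false
  HbA1c > 4.8%: 12.3 > 4.8 is true
Combine:
[1.2] NOT false = true
[1] true OR true = true
[2.2] NOT false = true
[2] true OR true = true
[3] true OR false = true
[4] true OR false OR true = true
[5] false OR false = false
[6.1] NOT true = false
[6.3] NOT true = false
[6] false OR true OR false = true
[7.2] NOT true = false
[7] true OR false = true
[8] false OR true = true
[root] true AND true AND true AND true AND false AND true AND true AND true = false
Overall: false → excluded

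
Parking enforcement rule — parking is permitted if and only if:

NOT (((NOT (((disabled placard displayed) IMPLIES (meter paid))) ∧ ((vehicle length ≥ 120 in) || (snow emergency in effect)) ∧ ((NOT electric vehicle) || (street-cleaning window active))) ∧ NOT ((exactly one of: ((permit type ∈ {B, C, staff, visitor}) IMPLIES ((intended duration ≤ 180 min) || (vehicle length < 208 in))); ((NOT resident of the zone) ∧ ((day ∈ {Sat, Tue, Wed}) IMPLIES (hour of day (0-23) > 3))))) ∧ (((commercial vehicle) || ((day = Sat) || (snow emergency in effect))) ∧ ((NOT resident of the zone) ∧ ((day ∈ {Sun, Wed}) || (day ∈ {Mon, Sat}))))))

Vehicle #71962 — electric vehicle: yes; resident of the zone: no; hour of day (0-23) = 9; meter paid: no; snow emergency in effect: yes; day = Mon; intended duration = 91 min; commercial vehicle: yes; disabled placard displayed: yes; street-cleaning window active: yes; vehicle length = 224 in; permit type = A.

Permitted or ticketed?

Ticketed

Atomic conditions:
  disabled placard displayed: yes → true
  meter paid: no → false
  vehicle length ≥ 120 in: 224 ≥ 120 is true
  snow emergency in effect: yes → true
  NOT electric vehicle: yes → false
  street-cleaning window active: yes → true
  permit type ∈ {B, C, staff, visitor}: A is not in the set → false
  intended duration ≤ 180 min: 91 ≤ 180 is true
  vehicle length < 208 in: 224 < 208 is false
  NOT resident of the zone: no → true
  day ∈ {Sat, Tue, Wed}: Mon is not in the set → false
  hour of day (0-23) > 3: 9 > 3 is true
  commercial vehicle: yes → true
  day = Sat: Mon == Sat is false
  day ∈ {Sun, Wed}: Mon is not in the set → false
  day ∈ {Mon, Sat}: Mon is in the set → true
Combine:
[1.1.1.1] true → false = false
[1.1.1] NOT false = true
[1.1.2] true OR true = true
[1.1.3] false OR true = true
[1.1] true AND true AND true = true
[1.2.1.1.2] true OR false = true
[1.2.1.1] false → true (antecedent false ⇒ implication holds) = true
[1.2.1.2.2] false → true (antecedent false ⇒ implication holds) = true
[1.2.1.2] true AND true = true
[1.2.1] exactly-one(true, true) = false
[1.2] NOT false = true
[1.3.1.2] false OR true = true
[1.3.1] true OR true = true
[1.3.2.2] false OR true = true
[1.3.2] true AND true = true
[1.3] true AND true = true
[1] true AND true AND true = true
[root] NOT true = false
Overall: false → ticketed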